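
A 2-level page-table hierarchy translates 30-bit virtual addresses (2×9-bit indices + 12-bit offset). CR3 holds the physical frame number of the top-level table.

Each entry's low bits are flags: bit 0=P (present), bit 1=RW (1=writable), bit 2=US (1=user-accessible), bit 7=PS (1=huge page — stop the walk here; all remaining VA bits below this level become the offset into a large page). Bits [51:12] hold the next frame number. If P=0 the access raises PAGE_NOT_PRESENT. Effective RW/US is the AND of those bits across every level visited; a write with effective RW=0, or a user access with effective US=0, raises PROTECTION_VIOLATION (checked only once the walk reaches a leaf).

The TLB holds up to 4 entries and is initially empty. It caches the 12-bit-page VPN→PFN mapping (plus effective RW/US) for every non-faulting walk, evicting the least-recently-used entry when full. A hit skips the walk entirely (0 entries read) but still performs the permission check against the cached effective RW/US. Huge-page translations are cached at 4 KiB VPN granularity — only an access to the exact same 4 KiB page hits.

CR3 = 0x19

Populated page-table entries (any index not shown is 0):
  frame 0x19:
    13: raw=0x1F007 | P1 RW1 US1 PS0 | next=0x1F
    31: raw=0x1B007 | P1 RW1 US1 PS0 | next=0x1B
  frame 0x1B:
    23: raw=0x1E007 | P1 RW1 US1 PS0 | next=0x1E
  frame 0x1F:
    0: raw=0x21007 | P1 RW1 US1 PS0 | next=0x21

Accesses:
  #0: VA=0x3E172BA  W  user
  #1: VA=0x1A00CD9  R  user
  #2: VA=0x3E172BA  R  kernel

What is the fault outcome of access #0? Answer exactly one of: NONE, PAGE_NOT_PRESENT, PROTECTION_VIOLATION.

Per-access translation:
#0 VA=0x3E172BA (w,user):
  L0 @0x19[31] → 0x1B007  P=1,RW=1,US=1,PS=0
  L1 @0x1B[23] → 0x1E007  P=1,RW=1,US=1,PS=0
  → PA=0x1E2BA  (2 entries read)
#1 VA=0x1A00CD9 (r,user):
  L0 @0x19[13] → 0x1F007  P=1,RW=1,US=1,PS=0
  L1 @0x1F[0] → 0x21007  P=1,RW=1,US=1,PS=0
  → PA=0x21CD9  (2 entries read)
#2 VA=0x3E172BA (r,kernel):
  TLB hit vpn=0x3E17 → PA=0x1E2BA

Access #0 fault: NONE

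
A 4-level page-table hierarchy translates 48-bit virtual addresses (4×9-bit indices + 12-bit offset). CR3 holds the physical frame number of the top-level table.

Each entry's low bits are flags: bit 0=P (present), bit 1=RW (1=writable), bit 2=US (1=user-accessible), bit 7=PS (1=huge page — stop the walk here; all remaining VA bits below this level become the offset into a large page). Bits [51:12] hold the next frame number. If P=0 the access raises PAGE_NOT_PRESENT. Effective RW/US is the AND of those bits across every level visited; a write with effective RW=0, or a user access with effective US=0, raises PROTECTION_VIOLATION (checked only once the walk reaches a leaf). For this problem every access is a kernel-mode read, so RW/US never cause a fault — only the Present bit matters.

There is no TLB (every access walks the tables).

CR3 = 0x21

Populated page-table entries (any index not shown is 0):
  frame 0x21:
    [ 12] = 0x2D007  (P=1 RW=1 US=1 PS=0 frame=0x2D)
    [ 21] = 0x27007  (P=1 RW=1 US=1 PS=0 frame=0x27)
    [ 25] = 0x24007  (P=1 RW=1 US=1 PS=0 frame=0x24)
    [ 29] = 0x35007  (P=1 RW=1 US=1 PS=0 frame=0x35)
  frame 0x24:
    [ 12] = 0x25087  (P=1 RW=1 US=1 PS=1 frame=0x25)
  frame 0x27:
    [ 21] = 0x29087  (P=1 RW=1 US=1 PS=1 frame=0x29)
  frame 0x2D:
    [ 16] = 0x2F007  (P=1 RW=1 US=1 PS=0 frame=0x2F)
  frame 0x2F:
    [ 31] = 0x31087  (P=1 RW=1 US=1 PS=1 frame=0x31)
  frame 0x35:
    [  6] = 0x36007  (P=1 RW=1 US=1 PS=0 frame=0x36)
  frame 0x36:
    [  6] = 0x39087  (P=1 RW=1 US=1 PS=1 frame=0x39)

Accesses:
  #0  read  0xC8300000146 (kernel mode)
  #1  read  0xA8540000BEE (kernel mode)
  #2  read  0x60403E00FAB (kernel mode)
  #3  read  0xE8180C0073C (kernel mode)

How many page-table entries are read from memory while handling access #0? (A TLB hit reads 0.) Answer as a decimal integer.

Trace:
#0 VA=0xC8300000146 (r,kernel):
  L0 @0x21[25] → 0x24007  P=1,RW=1,US=1,PS=0
  L1 @0x24[12] → 0x25087  P=1,RW=1,US=1,PS=1
  ⇒ phys 0x25146 (huge @L1)  [2 reads]
#1 VA=0xA8540000BEE (r,kernel):
  L0 @0x21[21] → 0x27007  P=1,RW=1,US=1,PS=0
  L1 @0x27[21] → 0x29087  P=1,RW=1,US=1,PS=1
  ⇒ phys 0x29BEE (huge @L1)  [2 reads]
#2 VA=0x60403E00FAB (r,kernel):
  L0 @0x21[12] → 0x2D007  P=1,RW=1,US=1,PS=0
  L1 @0x2D[16] → 0x2F007  P=1,RW=1,US=1,PS=0
  L2 @0x2F[31] → 0x31087  P=1,RW=1,US=1,PS=1
  ⇒ phys 0x31FAB (huge @L2)  [3 reads]
#3 VA=0xE8180C0073C (r,kernel):
  L0 @0x21[29] → 0x35007  P=1,RW=1,US=1,PS=0
  L1 @0x35[6] → 0x36007  P=1,RW=1,US=1,PS=0
  L2 @0x36[6] → 0x39087  P=1,RW=1,US=1,PS=1
  ⇒ phys 0x3973C (huge @L2)  [3 reads]

Entries read for #0: 2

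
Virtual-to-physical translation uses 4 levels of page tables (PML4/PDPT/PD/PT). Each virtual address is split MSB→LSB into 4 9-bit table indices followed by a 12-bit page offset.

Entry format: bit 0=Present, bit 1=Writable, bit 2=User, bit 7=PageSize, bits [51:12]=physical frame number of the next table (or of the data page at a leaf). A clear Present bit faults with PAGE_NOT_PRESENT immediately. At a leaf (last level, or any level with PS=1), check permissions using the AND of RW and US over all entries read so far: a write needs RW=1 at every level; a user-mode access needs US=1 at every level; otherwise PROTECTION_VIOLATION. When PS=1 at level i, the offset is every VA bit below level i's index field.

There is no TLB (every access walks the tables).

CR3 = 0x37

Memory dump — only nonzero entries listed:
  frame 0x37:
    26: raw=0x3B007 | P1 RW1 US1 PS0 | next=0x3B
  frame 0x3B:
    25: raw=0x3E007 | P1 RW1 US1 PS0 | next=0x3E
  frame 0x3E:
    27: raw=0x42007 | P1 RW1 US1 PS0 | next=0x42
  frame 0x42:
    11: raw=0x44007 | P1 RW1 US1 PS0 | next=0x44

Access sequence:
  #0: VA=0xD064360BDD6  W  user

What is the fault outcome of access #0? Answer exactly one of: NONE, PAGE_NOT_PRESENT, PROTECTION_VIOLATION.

Trace:
#0 VA=0xD064360BDD6 (w,user):
  lvl0: tbl 0x37, slot 26 ⇒ 0x3B007 (P1/RW1/US1/PS0)
  lvl1: tbl 0x3B, slot 25 ⇒ 0x3E007 (P1/RW1/US1/PS0)
  lvl2: tbl 0x3E, slot 27 ⇒ 0x42007 (P1/RW1/US1/PS0)
  lvl3: tbl 0x42, slot 11 ⇒ 0x44007 (P1/RW1/US1/PS0)
  ✓ 0x44DD6  — 4 lookups

Access #0 fault: NONE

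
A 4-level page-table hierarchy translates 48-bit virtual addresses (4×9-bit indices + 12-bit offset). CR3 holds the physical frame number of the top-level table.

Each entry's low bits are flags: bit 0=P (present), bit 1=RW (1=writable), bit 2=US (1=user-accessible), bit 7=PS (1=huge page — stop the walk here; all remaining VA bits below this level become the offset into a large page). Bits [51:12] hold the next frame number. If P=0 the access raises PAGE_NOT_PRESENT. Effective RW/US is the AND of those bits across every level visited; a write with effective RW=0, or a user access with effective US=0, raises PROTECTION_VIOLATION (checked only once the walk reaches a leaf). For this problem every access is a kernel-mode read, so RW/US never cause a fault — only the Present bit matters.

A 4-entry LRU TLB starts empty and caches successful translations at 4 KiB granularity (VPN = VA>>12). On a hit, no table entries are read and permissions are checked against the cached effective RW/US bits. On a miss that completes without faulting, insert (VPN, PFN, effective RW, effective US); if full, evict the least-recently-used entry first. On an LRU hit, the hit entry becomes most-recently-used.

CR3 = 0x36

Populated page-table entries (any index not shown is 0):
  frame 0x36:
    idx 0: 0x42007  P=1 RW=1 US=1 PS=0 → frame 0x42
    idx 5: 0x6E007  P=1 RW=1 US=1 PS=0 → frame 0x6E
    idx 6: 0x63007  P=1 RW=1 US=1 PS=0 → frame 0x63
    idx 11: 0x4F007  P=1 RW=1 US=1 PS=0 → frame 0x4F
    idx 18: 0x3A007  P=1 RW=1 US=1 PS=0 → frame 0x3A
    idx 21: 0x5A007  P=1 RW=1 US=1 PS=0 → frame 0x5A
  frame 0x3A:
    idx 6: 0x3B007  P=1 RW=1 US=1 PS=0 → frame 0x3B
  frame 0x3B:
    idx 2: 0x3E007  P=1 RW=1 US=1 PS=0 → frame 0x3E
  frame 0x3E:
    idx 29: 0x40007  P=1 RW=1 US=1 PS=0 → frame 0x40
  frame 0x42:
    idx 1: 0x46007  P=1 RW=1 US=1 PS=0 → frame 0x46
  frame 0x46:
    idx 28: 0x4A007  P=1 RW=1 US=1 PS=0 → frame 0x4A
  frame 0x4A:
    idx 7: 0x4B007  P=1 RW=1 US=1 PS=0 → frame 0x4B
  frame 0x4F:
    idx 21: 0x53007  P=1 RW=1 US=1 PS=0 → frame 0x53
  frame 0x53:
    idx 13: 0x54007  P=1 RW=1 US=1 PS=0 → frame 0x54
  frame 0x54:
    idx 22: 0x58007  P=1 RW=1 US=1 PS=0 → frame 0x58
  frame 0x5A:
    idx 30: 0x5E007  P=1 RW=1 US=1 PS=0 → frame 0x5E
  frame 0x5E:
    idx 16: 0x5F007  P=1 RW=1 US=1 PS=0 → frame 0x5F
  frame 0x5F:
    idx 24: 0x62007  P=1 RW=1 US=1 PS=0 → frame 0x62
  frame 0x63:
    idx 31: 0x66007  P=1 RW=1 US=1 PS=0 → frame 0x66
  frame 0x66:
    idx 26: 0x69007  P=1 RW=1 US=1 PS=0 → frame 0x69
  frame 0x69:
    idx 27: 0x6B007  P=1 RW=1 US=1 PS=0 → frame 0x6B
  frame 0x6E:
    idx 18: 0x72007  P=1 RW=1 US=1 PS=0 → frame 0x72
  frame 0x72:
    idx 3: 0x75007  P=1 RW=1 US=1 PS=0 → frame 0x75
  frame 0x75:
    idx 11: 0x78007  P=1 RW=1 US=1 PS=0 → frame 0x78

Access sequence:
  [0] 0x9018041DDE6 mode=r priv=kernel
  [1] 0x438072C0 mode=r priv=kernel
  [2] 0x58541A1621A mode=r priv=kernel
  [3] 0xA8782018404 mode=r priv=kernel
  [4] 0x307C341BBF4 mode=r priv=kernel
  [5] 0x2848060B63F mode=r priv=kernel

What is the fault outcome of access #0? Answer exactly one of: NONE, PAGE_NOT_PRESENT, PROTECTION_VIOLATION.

Walk each access:
#0 VA=0x9018041DDE6 (r,kernel):
  [0] read 0x36 idx=18: raw=0x3A007 flags P=1 W=1 U=1 S=0
  [1] read 0x3A idx=6: raw=0x3B007 flags P=1 W=1 U=1 S=0
  [2] read 0x3B idx=2: raw=0x3E007 flags P=1 W=1 U=1 S=0
  [3] read 0x3E idx=29: raw=0x40007 flags P=1 W=1 U=1 S=0
  ⇒ phys 0x40DE6  [4 reads]
#1 VA=0x438072C0 (r,kernel):
  [0] read 0x36 idx=0: raw=0x42007 flags P=1 W=1 U=1 S=0
  [1] read 0x42 idx=1: raw=0x46007 flags P=1 W=1 U=1 S=0
  [2] read 0x46 idx=28: raw=0x4A007 flags P=1 W=1 U=1 S=0
  [3] read 0x4A idx=7: raw=0x4B007 flags P=1 W=1 U=1 S=0
  ⇒ phys 0x4B2C0  [4 reads]
#2 VA=0x58541A1621A (r,kernel):
  [0] read 0x36 idx=11: raw=0x4F007 flags P=1 W=1 U=1 S=0
  [1] read 0x4F idx=21: raw=0x53007 flags P=1 W=1 U=1 S=0
  [2] read 0x53 idx=13: raw=0x54007 flags P=1 W=1 U=1 S=0
  [3] read 0x54 idx=22: raw=0x58007 flags P=1 W=1 U=1 S=0
  ⇒ phys 0x5821A  [4 reads]
#3 VA=0xA8782018404 (r,kernel):
  [0] read 0x36 idx=21: raw=0x5A007 flags P=1 W=1 U=1 S=0
  [1] read 0x5A idx=30: raw=0x5E007 flags P=1 W=1 U=1 S=0
  [2] read 0x5E idx=16: raw=0x5F007 flags P=1 W=1 U=1 S=0
  [3] read 0x5F idx=24: raw=0x62007 flags P=1 W=1 U=1 S=0
  ⇒ phys 0x62404  [4 reads]
#4 VA=0x307C341BBF4 (r,kernel):
  [0] read 0x36 idx=6: raw=0x63007 flags P=1 W=1 U=1 S=0
  [1] read 0x63 idx=31: raw=0x66007 flags P=1 W=1 U=1 S=0
  [2] read 0x66 idx=26: raw=0x69007 flags P=1 W=1 U=1 S=0
  [3] read 0x69 idx=27: raw=0x6B007 flags P=1 W=1 U=1 S=0
  ⇒ phys 0x6BBF4  [4 reads]
#5 VA=0x2848060B63F (r,kernel):
  [0] read 0x36 idx=5: raw=0x6E007 flags P=1 W=1 U=1 S=0
  [1] read 0x6E idx=18: raw=0x72007 flags P=1 W=1 U=1 S=0
  [2] read 0x72 idx=3: raw=0x75007 flags P=1 W=1 U=1 S=0
  [3] read 0x75 idx=11: raw=0x78007 flags P=1 W=1 U=1 S=0
  ⇒ phys 0x7863F  [4 reads]

Access #0 fault: NONE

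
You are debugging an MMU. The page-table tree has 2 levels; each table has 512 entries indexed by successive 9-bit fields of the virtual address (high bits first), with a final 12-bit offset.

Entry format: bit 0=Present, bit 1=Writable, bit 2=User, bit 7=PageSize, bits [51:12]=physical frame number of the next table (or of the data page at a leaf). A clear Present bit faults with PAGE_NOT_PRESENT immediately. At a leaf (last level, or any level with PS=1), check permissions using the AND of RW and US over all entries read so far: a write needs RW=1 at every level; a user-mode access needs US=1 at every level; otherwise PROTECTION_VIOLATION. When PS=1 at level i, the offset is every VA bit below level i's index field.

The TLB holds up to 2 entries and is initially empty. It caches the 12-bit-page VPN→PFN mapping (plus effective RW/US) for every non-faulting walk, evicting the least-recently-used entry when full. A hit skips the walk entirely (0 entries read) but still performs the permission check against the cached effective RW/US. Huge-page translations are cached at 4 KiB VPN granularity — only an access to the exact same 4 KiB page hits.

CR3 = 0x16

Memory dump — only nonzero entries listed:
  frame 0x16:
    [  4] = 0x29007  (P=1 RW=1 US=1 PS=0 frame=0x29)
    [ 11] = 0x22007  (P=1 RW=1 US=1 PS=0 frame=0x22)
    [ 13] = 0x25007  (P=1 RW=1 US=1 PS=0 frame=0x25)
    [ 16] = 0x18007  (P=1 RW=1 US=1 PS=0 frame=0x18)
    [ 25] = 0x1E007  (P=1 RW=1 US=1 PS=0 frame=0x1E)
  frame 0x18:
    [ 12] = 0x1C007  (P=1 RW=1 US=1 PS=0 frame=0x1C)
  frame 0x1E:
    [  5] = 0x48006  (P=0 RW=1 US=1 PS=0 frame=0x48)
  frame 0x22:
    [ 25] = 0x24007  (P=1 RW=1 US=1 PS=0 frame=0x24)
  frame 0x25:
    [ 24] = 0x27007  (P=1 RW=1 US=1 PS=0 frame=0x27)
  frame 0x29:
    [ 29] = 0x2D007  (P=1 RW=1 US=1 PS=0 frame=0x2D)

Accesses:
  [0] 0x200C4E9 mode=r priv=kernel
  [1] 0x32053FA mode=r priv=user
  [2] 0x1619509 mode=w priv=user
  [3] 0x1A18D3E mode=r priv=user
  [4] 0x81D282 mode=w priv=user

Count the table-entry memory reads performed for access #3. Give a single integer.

Walk each access:
#0 VA=0x200C4E9 (r,kernel):
  L0: frame=0x16 idx=16 entry=0x18007 [P=1 RW=1 US=1 PS=0]
  L1: frame=0x18 idx=12 entry=0x1C007 [P=1 RW=1 US=1 PS=0]
  → PA=0x1C4E9  (2 entries read)
#1 VA=0x32053FA (r,user):
  L0: frame=0x16 idx=25 entry=0x1E007 [P=1 RW=1 US=1 PS=0]
  L1: frame=0x1E idx=5 entry=0x48006 [P=0 RW=1 US=1 PS=0]
  ⇒ fault: PAGE_NOT_PRESENT  — 2 lookups
#2 VA=0x1619509 (w,user):
  L0: frame=0x16 idx=11 entry=0x22007 [P=1 RW=1 US=1 PS=0]
  L1: frame=0x22 idx=25 entry=0x24007 [P=1 RW=1 US=1 PS=0]
  → PA=0x24509  (2 entries read)
#3 VA=0x1A18D3E (r,user):
  L0: frame=0x16 idx=13 entry=0x25007 [P=1 RW=1 US=1 PS=0]
  L1: frame=0x25 idx=24 entry=0x27007 [P=1 RW=1 US=1 PS=0]
  → PA=0x27D3E  (2 entries read)
#4 VA=0x81D282 (w,user):
  L0: frame=0x16 idx=4 entry=0x29007 [P=1 RW=1 US=1 PS=0]
  L1: frame=0x29 idx=29 entry=0x2D007 [P=1 RW=1 US=1 PS=0]
  → PA=0x2D282  (2 entries read)

Entries read for #3: 2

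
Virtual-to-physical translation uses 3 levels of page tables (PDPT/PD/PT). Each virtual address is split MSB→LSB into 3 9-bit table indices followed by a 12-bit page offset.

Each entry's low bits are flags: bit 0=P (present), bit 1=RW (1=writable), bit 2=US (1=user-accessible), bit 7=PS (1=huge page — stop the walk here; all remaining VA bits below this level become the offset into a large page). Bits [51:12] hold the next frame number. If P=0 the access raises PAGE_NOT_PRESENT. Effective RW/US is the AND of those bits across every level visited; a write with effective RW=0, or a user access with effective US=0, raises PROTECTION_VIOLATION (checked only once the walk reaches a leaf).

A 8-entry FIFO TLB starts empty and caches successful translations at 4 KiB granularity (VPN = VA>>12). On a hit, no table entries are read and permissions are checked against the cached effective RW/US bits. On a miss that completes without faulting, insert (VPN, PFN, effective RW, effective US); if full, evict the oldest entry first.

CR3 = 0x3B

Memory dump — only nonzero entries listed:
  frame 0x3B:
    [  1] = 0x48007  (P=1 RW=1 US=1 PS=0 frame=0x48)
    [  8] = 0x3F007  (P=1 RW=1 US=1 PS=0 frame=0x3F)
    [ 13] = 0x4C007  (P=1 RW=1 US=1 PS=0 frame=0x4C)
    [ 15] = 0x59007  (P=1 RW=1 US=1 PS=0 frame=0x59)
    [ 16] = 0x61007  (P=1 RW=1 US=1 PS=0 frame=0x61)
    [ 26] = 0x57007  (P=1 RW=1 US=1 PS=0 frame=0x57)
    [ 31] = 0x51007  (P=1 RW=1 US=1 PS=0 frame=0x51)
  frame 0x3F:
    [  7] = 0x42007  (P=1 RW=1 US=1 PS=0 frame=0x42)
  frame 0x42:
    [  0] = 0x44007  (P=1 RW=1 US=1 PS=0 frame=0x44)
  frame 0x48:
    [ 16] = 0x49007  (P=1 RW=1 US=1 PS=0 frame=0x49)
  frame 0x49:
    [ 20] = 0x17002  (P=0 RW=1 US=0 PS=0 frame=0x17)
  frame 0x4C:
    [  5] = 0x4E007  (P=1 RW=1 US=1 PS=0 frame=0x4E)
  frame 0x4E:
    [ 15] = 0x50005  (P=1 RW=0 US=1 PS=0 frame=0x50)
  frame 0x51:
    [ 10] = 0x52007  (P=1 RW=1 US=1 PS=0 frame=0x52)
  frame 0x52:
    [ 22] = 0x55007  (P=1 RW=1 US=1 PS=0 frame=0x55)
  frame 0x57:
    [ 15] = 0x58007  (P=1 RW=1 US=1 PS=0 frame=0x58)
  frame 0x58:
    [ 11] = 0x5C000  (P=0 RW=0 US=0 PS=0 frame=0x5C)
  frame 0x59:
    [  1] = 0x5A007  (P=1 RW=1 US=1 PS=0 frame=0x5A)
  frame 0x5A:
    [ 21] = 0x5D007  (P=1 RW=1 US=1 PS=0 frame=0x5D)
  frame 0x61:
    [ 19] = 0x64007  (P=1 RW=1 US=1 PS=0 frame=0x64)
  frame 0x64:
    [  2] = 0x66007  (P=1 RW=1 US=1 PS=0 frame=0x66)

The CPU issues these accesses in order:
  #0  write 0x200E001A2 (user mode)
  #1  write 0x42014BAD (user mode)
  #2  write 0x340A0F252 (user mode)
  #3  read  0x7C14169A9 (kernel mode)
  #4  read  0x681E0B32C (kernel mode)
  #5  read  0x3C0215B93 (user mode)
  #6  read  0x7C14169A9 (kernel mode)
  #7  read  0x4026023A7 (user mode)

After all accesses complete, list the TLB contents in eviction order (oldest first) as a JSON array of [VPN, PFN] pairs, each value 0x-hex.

Trace:
#0 VA=0x200E001A2 (w,user):
  L0: frame=0x3B idx=8 entry=0x3F007 [P=1 RW=1 US=1 PS=0]
  L1: frame=0x3F idx=7 entry=0x42007 [P=1 RW=1 US=1 PS=0]
  L2: frame=0x42 idx=0 entry=0x44007 [P=1 RW=1 US=1 PS=0]
  ✓ 0x441A2  — 3 lookups
#1 VA=0x42014BAD (w,user):
  L0: frame=0x3B idx=1 entry=0x48007 [P=1 RW=1 US=1 PS=0]
  L1: frame=0x48 idx=16 entry=0x49007 [P=1 RW=1 US=1 PS=0]
  L2: frame=0x49 idx=20 entry=0x17002 [P=0 RW=1 US=0 PS=0]
  → PAGE_NOT_PRESENT  (3 entries read)
#2 VA=0x340A0F252 (w,user):
  L0: frame=0x3B idx=13 entry=0x4C007 [P=1 RW=1 US=1 PS=0]
  L1: frame=0x4C idx=5 entry=0x4E007 [P=1 RW=1 US=1 PS=0]
  L2: frame=0x4E idx=15 entry=0x50005 [P=1 RW=0 US=1 PS=0]
  → PROTECTION_VIOLATION  (3 entries read)
#3 VA=0x7C14169A9 (r,kernel):
  L0: frame=0x3B idx=31 entry=0x51007 [P=1 RW=1 US=1 PS=0]
  L1: frame=0x51 idx=10 entry=0x52007 [P=1 RW=1 US=1 PS=0]
  L2: frame=0x52 idx=22 entry=0x55007 [P=1 RW=1 US=1 PS=0]
  ✓ 0x559A9  — 3 lookups
#4 VA=0x681E0B32C (r,kernel):
  L0: frame=0x3B idx=26 entry=0x57007 [P=1 RW=1 US=1 PS=0]
  L1: frame=0x57 idx=15 entry=0x58007 [P=1 RW=1 US=1 PS=0]
  L2: frame=0x58 idx=11 entry=0x5C000 [P=0 RW=0 US=0 PS=0]
  → PAGE_NOT_PRESENT  (3 entries read)
#5 VA=0x3C0215B93 (r,user):
  L0: frame=0x3B idx=15 entry=0x59007 [P=1 RW=1 US=1 PS=0]
  L1: frame=0x59 idx=1 entry=0x5A007 [P=1 RW=1 US=1 PS=0]
  L2: frame=0x5A idx=21 entry=0x5D007 [P=1 RW=1 US=1 PS=0]
  ✓ 0x5DB93  — 3 lookups
#6 VA=0x7C14169A9 (r,kernel):
  TLB hit vpn=0x7C1416 → PA=0x559A9
#7 VA=0x4026023A7 (r,user):
  L0: frame=0x3B idx=16 entry=0x61007 [P=1 RW=1 US=1 PS=0]
  L1: frame=0x61 idx=19 entry=0x64007 [P=1 RW=1 US=1 PS=0]
  L2: frame=0x64 idx=2 entry=0x66007 [P=1 RW=1 US=1 PS=0]
  ✓ 0x663A7  — 3 lookups

TLB: [["0x200E00", "0x44"], ["0x7C1416", "0x55"], ["0x3C0215", "0x5D"], ["0x402602", "0x66"]]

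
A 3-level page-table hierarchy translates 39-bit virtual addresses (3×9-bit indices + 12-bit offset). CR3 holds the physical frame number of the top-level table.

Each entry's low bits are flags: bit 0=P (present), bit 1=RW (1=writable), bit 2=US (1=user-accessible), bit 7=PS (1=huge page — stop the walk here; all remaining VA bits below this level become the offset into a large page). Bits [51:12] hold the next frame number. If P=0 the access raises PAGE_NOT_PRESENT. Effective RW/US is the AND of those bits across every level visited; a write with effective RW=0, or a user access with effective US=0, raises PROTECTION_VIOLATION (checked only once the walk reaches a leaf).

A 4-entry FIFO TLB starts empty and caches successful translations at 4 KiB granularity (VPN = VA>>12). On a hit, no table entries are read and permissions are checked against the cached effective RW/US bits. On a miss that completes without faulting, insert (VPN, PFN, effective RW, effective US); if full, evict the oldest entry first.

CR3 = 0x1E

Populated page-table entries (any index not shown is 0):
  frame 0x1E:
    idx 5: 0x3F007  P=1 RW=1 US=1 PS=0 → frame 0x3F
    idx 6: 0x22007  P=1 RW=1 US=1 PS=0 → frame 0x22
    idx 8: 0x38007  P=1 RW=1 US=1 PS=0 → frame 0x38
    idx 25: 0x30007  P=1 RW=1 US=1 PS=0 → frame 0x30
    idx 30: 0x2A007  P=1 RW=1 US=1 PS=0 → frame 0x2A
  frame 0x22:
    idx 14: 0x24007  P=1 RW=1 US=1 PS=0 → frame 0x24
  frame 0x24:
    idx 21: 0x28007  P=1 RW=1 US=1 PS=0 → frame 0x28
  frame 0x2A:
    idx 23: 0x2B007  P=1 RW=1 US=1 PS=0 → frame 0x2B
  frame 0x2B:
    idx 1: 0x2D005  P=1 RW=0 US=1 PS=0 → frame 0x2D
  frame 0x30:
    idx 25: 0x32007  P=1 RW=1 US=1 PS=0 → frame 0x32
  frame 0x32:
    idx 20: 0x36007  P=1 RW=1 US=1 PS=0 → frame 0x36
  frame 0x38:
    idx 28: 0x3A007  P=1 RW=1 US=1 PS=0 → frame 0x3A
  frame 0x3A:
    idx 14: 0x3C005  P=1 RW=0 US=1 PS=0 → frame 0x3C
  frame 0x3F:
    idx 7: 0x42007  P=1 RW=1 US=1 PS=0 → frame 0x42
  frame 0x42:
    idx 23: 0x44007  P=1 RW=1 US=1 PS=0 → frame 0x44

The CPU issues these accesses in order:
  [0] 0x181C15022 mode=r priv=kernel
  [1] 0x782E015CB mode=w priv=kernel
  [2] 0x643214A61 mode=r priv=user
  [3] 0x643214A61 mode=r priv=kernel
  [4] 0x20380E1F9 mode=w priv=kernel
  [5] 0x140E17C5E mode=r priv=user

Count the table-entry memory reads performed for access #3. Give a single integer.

Per-access translation:
#0 VA=0x181C15022 (r,kernel):
  [0] read 0x1E idx=6: raw=0x22007 flags P=1 W=1 U=1 S=0
  [1] read 0x22 idx=14: raw=0x24007 flags P=1 W=1 U=1 S=0
  [2] read 0x24 idx=21: raw=0x28007 flags P=1 W=1 U=1 S=0
  ✓ 0x28022  — 3 lookups
#1 VA=0x782E015CB (w,kernel):
  [0] read 0x1E idx=30: raw=0x2A007 flags P=1 W=1 U=1 S=0
  [1] read 0x2A idx=23: raw=0x2B007 flags P=1 W=1 U=1 S=0
  [2] read 0x2B idx=1: raw=0x2D005 flags P=1 W=0 U=1 S=0
  → PROTECTION_VIOLATION  (3 entries read)
#2 VA=0x643214A61 (r,user):
  [0] read 0x1E idx=25: raw=0x30007 flags P=1 W=1 U=1 S=0
  [1] read 0x30 idx=25: raw=0x32007 flags P=1 W=1 U=1 S=0
  [2] read 0x32 idx=20: raw=0x36007 flags P=1 W=1 U=1 S=0
  ✓ 0x36A61  — 3 lookups
#3 VA=0x643214A61 (r,kernel):
  TLB hit vpn=0x643214 → PA=0x36A61
#4 VA=0x20380E1F9 (w,kernel):
  [0] read 0x1E idx=8: raw=0x38007 flags P=1 W=1 U=1 S=0
  [1] read 0x38 idx=28: raw=0x3A007 flags P=1 W=1 U=1 S=0
  [2] read 0x3A idx=14: raw=0x3C005 flags P=1 W=0 U=1 S=0
  → PROTECTION_VIOLATION  (3 entries read)
#5 VA=0x140E17C5E (r,user):
  [0] read 0x1E idx=5: raw=0x3F007 flags P=1 W=1 U=1 S=0
  [1] read 0x3F idx=7: raw=0x42007 flags P=1 W=1 U=1 S=0
  [2] read 0x42 idx=23: raw=0x44007 flags P=1 W=1 U=1 S=0
  ✓ 0x44C5E  — 3 lookups

Entries read for #3: 0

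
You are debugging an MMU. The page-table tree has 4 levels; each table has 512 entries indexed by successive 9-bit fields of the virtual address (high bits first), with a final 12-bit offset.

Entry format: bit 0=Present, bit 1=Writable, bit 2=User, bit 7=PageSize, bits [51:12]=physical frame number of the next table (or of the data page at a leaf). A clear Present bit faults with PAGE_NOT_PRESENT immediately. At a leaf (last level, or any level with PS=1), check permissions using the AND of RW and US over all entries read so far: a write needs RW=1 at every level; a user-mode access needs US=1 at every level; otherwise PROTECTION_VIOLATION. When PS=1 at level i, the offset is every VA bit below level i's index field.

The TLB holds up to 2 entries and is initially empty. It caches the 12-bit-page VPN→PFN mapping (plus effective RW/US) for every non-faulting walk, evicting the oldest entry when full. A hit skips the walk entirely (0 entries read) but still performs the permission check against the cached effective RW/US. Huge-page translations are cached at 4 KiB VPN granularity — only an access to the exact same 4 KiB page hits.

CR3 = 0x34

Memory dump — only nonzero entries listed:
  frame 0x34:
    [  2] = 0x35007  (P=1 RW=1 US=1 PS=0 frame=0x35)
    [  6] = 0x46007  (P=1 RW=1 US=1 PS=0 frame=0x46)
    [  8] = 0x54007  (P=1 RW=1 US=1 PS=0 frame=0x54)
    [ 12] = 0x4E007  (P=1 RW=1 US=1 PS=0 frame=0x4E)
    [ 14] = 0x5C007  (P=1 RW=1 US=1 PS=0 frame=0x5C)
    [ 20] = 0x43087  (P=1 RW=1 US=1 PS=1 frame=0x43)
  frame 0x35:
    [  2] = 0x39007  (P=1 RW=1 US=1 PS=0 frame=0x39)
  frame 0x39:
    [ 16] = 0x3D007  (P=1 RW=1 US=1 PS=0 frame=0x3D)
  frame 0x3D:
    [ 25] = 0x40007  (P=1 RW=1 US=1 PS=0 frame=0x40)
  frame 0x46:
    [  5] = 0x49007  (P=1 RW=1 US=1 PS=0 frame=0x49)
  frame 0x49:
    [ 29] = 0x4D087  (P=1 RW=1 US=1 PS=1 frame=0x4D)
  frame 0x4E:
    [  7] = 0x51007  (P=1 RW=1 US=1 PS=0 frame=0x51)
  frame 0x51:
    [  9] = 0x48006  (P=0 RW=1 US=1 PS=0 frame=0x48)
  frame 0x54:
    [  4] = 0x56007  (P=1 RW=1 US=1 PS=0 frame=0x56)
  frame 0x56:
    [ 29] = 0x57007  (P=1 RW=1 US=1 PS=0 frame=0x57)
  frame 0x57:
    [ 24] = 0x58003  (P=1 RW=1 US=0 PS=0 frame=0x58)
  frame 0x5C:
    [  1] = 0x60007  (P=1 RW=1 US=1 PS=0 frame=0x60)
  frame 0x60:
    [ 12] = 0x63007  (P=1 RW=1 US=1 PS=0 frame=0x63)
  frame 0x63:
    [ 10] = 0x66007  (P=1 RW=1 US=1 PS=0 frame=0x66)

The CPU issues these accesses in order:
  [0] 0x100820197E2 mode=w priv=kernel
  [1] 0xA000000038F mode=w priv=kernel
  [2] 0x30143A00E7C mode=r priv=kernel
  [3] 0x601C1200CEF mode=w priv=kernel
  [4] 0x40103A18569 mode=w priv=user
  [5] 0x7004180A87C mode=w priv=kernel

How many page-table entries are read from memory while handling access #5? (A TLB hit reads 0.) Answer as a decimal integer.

Per-access translation:
#0 VA=0x100820197E2 (w,kernel):
  lvl0: tbl 0x34, slot 2 ⇒ 0x35007 (P1/RW1/US1/PS0)
  lvl1: tbl 0x35, slot 2 ⇒ 0x39007 (P1/RW1/US1/PS0)
  lvl2: tbl 0x39, slot 16 ⇒ 0x3D007 (P1/RW1/US1/PS0)
  lvl3: tbl 0x3D, slot 25 ⇒ 0x40007 (P1/RW1/US1/PS0)
  ✓ 0x407E2  — 4 lookups
#1 VA=0xA000000038F (w,kernel):
  lvl0: tbl 0x34, slot 20 ⇒ 0x43087 (P1/RW1/US1/PS1)
  ✓ 0x4338F (huge @L0)  — 1 lookups
#2 VA=0x30143A00E7C (r,kernel):
  lvl0: tbl 0x34, slot 6 ⇒ 0x46007 (P1/RW1/US1/PS0)
  lvl1: tbl 0x46, slot 5 ⇒ 0x49007 (P1/RW1/US1/PS0)
  lvl2: tbl 0x49, slot 29 ⇒ 0x4D087 (P1/RW1/US1/PS1)
  ✓ 0x4DE7C (huge @L2)  — 3 lookups
#3 VA=0x601C1200CEF (w,kernel):
  lvl0: tbl 0x34, slot 12 ⇒ 0x4E007 (P1/RW1/US1/PS0)
  lvl1: tbl 0x4E, slot 7 ⇒ 0x51007 (P1/RW1/US1/PS0)
  lvl2: tbl 0x51, slot 9 ⇒ 0x48006 (P0/RW1/US1/PS0)
  ✗ PAGE_NOT_PRESENT  [3 reads]
#4 VA=0x40103A18569 (w,user):
  lvl0: tbl 0x34, slot 8 ⇒ 0x54007 (P1/RW1/US1/PS0)
  lvl1: tbl 0x54, slot 4 ⇒ 0x56007 (P1/RW1/US1/PS0)
  lvl2: tbl 0x56, slot 29 ⇒ 0x57007 (P1/RW1/US1/PS0)
  lvl3: tbl 0x57, slot 24 ⇒ 0x58003 (P1/RW1/US0/PS0)
  ✗ PROTECTION_VIOLATION  [4 reads]
#5 VA=0x7004180A87C (w,kernel):
  lvl0: tbl 0x34, slot 14 ⇒ 0x5C007 (P1/RW1/US1/PS0)
  lvl1: tbl 0x5C, slot 1 ⇒ 0x60007 (P1/RW1/US1/PS0)
  lvl2: tbl 0x60, slot 12 ⇒ 0x63007 (P1/RW1/US1/PS0)
  lvl3: tbl 0x63, slot 10 ⇒ 0x66007 (P1/RW1/US1/PS0)
  ✓ 0x6687C  — 4 lookups

Entries read for #5: 4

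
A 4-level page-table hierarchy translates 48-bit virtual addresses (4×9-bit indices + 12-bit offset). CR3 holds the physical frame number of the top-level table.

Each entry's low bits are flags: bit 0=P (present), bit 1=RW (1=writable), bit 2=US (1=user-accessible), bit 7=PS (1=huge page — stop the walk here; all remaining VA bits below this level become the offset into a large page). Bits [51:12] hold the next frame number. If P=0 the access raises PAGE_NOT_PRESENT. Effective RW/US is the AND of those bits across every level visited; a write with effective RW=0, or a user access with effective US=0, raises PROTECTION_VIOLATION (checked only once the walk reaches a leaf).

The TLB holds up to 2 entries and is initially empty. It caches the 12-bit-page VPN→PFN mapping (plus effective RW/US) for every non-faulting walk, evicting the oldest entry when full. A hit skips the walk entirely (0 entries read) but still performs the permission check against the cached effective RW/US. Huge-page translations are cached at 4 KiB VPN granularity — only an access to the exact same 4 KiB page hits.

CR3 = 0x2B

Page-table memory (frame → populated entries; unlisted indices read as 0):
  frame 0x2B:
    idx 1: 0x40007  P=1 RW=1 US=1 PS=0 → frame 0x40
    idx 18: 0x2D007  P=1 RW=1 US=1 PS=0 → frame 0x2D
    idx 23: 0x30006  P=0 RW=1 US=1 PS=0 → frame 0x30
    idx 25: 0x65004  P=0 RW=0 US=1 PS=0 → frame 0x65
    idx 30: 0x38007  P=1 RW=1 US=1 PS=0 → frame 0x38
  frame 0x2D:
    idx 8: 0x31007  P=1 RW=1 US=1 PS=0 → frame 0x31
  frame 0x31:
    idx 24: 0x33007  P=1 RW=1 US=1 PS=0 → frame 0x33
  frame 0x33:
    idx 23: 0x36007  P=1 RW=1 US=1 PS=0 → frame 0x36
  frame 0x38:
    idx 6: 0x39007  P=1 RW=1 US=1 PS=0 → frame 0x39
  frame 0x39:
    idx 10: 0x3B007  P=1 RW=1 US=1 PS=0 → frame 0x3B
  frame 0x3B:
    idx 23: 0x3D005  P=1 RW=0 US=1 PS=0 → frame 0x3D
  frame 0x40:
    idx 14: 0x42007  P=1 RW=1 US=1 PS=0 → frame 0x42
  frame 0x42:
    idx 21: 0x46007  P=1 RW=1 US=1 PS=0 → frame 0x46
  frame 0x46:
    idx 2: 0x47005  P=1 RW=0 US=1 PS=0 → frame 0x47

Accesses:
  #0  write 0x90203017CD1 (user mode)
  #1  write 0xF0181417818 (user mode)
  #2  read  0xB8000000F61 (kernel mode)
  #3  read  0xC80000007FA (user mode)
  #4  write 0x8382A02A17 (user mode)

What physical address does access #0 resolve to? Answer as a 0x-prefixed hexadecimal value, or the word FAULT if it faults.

Trace:
#0 VA=0x90203017CD1 (w,user):
  lvl0: tbl 0x2B, slot 18 ⇒ 0x2D007 (P1/RW1/US1/PS0)
  lvl1: tbl 0x2D, slot 8 ⇒ 0x31007 (P1/RW1/US1/PS0)
  lvl2: tbl 0x31, slot 24 ⇒ 0x33007 (P1/RW1/US1/PS0)
  lvl3: tbl 0x33, slot 23 ⇒ 0x36007 (P1/RW1/US1/PS0)
  ✓ 0x36CD1  — 4 lookups
#1 VA=0xF0181417818 (w,user):
  lvl0: tbl 0x2B, slot 30 ⇒ 0x38007 (P1/RW1/US1/PS0)
  lvl1: tbl 0x38, slot 6 ⇒ 0x39007 (P1/RW1/US1/PS0)
  lvl2: tbl 0x39, slot 10 ⇒ 0x3B007 (P1/RW1/US1/PS0)
  lvl3: tbl 0x3B, slot 23 ⇒ 0x3D005 (P1/RW0/US1/PS0)
  ⇒ fault: PROTECTION_VIOLATION  — 4 lookups
#2 VA=0xB8000000F61 (r,kernel):
  lvl0: tbl 0x2B, slot 23 ⇒ 0x30006 (P0/RW1/US1/PS0)
  ⇒ fault: PAGE_NOT_PRESENT  — 1 lookups
#3 VA=0xC80000007FA (r,user):
  lvl0: tbl 0x2B, slot 25 ⇒ 0x65004 (P0/RW0/US1/PS0)
  ⇒ fault: PAGE_NOT_PRESENT  — 1 lookups
#4 VA=0x8382A02A17 (w,user):
  lvl0: tbl 0x2B, slot 1 ⇒ 0x40007 (P1/RW1/US1/PS0)
  lvl1: tbl 0x40, slot 14 ⇒ 0x42007 (P1/RW1/US1/PS0)
  lvl2: tbl 0x42, slot 21 ⇒ 0x46007 (P1/RW1/US1/PS0)
  lvl3: tbl 0x46, slot 2 ⇒ 0x47005 (P1/RW0/US1/PS0)
  ⇒ fault: PROTECTION_VIOLATION  — 4 lookups

Access #0 PA: 0x36CD1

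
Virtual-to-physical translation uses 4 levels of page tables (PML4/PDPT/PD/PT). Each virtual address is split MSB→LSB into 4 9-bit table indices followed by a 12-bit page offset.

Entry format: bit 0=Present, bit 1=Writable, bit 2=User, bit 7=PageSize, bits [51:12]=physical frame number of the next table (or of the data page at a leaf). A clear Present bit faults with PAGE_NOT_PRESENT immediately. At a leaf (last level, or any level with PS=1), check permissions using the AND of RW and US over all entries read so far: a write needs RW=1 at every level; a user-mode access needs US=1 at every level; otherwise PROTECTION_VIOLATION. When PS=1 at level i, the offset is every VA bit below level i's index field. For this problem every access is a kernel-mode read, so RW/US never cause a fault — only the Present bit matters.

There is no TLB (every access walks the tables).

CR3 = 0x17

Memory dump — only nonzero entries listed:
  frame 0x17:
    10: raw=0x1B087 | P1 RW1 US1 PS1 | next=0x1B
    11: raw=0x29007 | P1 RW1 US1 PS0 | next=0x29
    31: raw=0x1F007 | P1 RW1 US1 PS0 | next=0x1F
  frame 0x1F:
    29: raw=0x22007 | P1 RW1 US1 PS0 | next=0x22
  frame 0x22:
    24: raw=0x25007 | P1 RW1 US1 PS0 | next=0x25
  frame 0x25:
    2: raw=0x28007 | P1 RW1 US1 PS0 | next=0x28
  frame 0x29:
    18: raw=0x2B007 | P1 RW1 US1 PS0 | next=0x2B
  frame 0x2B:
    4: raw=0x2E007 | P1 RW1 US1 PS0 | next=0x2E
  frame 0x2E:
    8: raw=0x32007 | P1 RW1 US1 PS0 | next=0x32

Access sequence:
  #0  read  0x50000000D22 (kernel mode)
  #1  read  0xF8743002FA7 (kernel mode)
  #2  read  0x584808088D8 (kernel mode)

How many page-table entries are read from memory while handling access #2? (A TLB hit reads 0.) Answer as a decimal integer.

Walk each access:
#0 VA=0x50000000D22 (r,kernel):
  L0: frame=0x17 idx=10 entry=0x1B087 [P=1 RW=1 US=1 PS=1]
  → PA=0x1BD22 (huge @L0)  (1 entries read)
#1 VA=0xF8743002FA7 (r,kernel):
  L0: frame=0x17 idx=31 entry=0x1F007 [P=1 RW=1 US=1 PS=0]
  L1: frame=0x1F idx=29 entry=0x22007 [P=1 RW=1 US=1 PS=0]
  L2: frame=0x22 idx=24 entry=0x25007 [P=1 RW=1 US=1 PS=0]
  L3: frame=0x25 idx=2 entry=0x28007 [P=1 RW=1 US=1 PS=0]
  → PA=0x28FA7  (4 entries read)
#2 VA=0x584808088D8 (r,kernel):
  L0: frame=0x17 idx=11 entry=0x29007 [P=1 RW=1 US=1 PS=0]
  L1: frame=0x29 idx=18 entry=0x2B007 [P=1 RW=1 US=1 PS=0]
  L2: frame=0x2B idx=4 entry=0x2E007 [P=1 RW=1 US=1 PS=0]
  L3: frame=0x2E idx=8 entry=0x32007 [P=1 RW=1 US=1 PS=0]
  → PA=0x328D8  (4 entries read)

Entries read for #2: 4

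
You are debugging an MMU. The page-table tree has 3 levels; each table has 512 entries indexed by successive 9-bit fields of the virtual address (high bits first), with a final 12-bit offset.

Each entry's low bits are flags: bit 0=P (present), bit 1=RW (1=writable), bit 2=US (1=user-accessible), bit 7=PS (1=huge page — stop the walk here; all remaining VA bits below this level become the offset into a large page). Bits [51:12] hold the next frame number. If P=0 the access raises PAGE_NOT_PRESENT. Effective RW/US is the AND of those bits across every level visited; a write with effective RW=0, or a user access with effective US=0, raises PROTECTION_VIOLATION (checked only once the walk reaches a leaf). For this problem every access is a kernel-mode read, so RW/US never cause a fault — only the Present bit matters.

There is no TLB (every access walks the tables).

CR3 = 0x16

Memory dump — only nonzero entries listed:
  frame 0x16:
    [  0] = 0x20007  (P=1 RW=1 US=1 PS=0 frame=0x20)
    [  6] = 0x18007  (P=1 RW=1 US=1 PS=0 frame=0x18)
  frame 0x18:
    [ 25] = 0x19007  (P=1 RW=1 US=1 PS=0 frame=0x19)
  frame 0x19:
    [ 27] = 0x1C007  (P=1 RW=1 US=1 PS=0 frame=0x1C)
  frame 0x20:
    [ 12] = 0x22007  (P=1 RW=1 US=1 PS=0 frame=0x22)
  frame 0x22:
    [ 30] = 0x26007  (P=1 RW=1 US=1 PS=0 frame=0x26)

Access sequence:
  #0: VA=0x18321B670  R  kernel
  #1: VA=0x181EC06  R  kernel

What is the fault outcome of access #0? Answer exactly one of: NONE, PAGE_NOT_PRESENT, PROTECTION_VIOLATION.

Per-access translation:
#0 VA=0x18321B670 (r,kernel):
  L0 @0x16[6] → 0x18007  P=1,RW=1,US=1,PS=0
  L1 @0x18[25] → 0x19007  P=1,RW=1,US=1,PS=0
  L2 @0x19[27] → 0x1C007  P=1,RW=1,US=1,PS=0
  ✓ 0x1C670  — 3 lookups
#1 VA=0x181EC06 (r,kernel):
  L0 @0x16[0] → 0x20007  P=1,RW=1,US=1,PS=0
  L1 @0x20[12] → 0x22007  P=1,RW=1,US=1,PS=0
  L2 @0x22[30] → 0x26007  P=1,RW=1,US=1,PS=0
  ✓ 0x26C06  — 3 lookups

Access #0 fault: NONE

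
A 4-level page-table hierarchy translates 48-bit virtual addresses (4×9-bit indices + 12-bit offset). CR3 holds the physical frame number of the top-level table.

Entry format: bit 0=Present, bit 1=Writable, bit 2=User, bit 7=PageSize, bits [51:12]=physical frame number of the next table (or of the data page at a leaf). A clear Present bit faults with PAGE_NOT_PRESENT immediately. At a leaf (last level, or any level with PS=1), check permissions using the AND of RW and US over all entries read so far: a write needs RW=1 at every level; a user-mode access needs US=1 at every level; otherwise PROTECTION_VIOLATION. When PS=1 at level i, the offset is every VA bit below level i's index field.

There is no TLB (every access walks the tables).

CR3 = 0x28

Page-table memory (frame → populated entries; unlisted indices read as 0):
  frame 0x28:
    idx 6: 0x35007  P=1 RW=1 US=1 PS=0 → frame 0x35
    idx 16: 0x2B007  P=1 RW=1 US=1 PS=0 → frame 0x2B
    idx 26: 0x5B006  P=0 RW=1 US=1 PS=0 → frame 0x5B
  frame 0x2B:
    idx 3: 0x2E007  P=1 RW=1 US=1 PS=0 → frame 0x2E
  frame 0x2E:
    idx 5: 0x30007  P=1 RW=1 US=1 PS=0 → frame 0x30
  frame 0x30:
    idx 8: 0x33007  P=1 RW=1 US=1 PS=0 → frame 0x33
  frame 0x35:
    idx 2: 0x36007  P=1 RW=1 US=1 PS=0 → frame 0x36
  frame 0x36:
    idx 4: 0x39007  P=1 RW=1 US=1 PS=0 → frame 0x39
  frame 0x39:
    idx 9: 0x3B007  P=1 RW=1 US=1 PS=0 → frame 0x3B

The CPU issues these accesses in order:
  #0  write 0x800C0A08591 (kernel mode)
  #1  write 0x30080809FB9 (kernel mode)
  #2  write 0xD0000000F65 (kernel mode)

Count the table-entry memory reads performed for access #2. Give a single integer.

Trace:
#0 VA=0x800C0A08591 (w,kernel):
  lvl0: tbl 0x28, slot 16 ⇒ 0x2B007 (P1/RW1/US1/PS0)
  lvl1: tbl 0x2B, slot 3 ⇒ 0x2E007 (P1/RW1/US1/PS0)
  lvl2: tbl 0x2E, slot 5 ⇒ 0x30007 (P1/RW1/US1/PS0)
  lvl3: tbl 0x30, slot 8 ⇒ 0x33007 (P1/RW1/US1/PS0)
  → PA=0x33591  (4 entries read)
#1 VA=0x30080809FB9 (w,kernel):
  lvl0: tbl 0x28, slot 6 ⇒ 0x35007 (P1/RW1/US1/PS0)
  lvl1: tbl 0x35, slot 2 ⇒ 0x36007 (P1/RW1/US1/PS0)
  lvl2: tbl 0x36, slot 4 ⇒ 0x39007 (P1/RW1/US1/PS0)
  lvl3: tbl 0x39, slot 9 ⇒ 0x3B007 (P1/RW1/US1/PS0)
  → PA=0x3BFB9  (4 entries read)
#2 VA=0xD0000000F65 (w,kernel):
  lvl0: tbl 0x28, slot 26 ⇒ 0x5B006 (P0/RW1/US1/PS0)
  ✗ PAGE_NOT_PRESENT  [1 reads]

Entries read for #2: 1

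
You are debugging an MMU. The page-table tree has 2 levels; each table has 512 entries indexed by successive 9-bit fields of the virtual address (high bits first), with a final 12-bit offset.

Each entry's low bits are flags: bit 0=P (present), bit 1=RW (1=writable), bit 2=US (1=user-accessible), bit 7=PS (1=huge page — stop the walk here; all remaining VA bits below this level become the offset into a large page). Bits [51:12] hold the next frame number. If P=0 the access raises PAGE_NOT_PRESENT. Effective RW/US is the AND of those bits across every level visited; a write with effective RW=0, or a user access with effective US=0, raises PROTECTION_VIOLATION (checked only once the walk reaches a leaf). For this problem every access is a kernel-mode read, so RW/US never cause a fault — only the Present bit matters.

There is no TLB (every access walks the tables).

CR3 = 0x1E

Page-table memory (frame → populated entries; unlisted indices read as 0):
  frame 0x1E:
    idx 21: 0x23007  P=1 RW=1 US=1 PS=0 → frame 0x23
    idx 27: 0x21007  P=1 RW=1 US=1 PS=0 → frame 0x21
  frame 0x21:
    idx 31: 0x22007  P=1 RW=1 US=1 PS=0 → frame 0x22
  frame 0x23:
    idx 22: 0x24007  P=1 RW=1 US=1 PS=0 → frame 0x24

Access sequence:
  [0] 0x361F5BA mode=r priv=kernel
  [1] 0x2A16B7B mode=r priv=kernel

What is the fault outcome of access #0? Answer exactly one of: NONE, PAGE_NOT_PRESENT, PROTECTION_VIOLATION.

Per-access translation:
#0 VA=0x361F5BA (r,kernel):
  lvl0: tbl 0x1E, slot 27 ⇒ 0x21007 (P1/RW1/US1/PS0)
  lvl1: tbl 0x21, slot 31 ⇒ 0x22007 (P1/RW1/US1/PS0)
  ⇒ phys 0x225BA  [2 reads]
#1 VA=0x2A16B7B (r,kernel):
  lvl0: tbl 0x1E, slot 21 ⇒ 0x23007 (P1/RW1/US1/PS0)
  lvl1: tbl 0x23, slot 22 ⇒ 0x24007 (P1/RW1/US1/PS0)
  ⇒ phys 0x24B7B  [2 reads]

Access #0 fault: NONE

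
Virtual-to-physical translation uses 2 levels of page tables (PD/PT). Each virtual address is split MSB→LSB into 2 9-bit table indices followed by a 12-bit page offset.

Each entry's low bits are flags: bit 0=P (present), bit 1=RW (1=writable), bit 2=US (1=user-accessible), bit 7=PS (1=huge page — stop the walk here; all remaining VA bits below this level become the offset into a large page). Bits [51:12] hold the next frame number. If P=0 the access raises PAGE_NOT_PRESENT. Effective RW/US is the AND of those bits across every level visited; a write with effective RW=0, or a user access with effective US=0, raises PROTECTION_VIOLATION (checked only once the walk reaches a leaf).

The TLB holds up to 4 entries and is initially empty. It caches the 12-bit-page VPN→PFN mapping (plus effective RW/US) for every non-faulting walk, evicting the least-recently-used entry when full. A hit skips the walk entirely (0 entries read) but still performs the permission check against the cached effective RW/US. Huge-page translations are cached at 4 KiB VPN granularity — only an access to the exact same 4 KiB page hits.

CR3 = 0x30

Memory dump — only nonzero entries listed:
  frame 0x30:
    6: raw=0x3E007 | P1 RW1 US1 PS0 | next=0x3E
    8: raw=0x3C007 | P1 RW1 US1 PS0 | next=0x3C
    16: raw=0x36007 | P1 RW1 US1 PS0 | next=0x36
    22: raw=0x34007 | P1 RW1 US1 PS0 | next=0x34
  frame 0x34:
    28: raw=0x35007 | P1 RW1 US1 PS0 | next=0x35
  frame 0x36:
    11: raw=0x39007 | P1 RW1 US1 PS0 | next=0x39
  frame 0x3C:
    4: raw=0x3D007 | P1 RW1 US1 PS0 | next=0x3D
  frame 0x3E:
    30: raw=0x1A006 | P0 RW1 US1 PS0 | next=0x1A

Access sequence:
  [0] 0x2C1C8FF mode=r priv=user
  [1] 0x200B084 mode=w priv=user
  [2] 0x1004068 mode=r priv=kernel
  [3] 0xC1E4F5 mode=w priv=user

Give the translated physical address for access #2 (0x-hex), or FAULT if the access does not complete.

Per-access translation:
#0 VA=0x2C1C8FF (r,user):
  L0 @0x30[22] → 0x34007  P=1,RW=1,US=1,PS=0
  L1 @0x34[28] → 0x35007  P=1,RW=1,US=1,PS=0
  ⇒ phys 0x358FF  [2 reads]
#1 VA=0x200B084 (w,user):
  L0 @0x30[16] → 0x36007  P=1,RW=1,US=1,PS=0
  L1 @0x36[11] → 0x39007  P=1,RW=1,US=1,PS=0
  ⇒ phys 0x39084  [2 reads]
#2 VA=0x1004068 (r,kernel):
  L0 @0x30[8] → 0x3C007  P=1,RW=1,US=1,PS=0
  L1 @0x3C[4] → 0x3D007  P=1,RW=1,US=1,PS=0
  ⇒ phys 0x3D068  [2 reads]
#3 VA=0xC1E4F5 (w,user):
  L0 @0x30[6] → 0x3E007  P=1,RW=1,US=1,PS=0
  L1 @0x3E[30] → 0x1A006  P=0,RW=1,US=1,PS=0
  → PAGE_NOT_PRESENT  (2 entries read)

Access #2 PA: 0x3D068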